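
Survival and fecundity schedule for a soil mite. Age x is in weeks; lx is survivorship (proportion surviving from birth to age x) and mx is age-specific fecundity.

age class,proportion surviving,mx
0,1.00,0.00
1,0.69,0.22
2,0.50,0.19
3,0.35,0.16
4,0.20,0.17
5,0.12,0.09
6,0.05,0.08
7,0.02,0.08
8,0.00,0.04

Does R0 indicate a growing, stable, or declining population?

R0 = Σ lx·mx = 0 + 0.1518 + 0.095 + 0.056 + 0.034 + 0.0108 + 0.004 + 0.0016 + 0 = 0.3532
R0 < 1, so the population is declining.

declining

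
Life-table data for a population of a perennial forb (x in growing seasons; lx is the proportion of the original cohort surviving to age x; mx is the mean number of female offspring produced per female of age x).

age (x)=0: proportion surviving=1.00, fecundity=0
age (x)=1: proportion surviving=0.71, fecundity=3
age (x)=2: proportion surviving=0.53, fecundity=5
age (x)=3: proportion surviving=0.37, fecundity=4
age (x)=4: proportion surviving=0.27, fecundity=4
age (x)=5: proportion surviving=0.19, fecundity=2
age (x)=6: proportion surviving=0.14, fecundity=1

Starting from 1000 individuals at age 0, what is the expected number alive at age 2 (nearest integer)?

530

Expected survivors = N0 · l_2 = 1000 × 0.53 = 530 → 530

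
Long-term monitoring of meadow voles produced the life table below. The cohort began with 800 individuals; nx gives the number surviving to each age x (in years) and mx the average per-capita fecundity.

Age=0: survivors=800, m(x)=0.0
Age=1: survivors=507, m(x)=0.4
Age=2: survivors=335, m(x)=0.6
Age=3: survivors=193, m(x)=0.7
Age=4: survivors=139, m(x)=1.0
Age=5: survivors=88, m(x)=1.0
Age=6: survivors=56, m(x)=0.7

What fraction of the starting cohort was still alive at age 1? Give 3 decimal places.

0.634

l_1 = n_1/n_0 = 507/800 = 0.63375 → 0.634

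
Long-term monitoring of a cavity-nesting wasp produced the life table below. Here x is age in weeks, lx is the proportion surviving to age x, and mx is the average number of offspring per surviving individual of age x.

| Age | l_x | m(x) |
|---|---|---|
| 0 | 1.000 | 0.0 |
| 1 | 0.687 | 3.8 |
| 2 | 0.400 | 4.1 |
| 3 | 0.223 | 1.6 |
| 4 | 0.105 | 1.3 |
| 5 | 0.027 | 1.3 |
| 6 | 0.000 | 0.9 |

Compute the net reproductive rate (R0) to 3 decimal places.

lx·mx by age: 0, 2.6106, 1.64, 0.3568, 0.1365, 0.0351, 0
R0 = Σ lx·mx = 4.779 → 4.779

4.779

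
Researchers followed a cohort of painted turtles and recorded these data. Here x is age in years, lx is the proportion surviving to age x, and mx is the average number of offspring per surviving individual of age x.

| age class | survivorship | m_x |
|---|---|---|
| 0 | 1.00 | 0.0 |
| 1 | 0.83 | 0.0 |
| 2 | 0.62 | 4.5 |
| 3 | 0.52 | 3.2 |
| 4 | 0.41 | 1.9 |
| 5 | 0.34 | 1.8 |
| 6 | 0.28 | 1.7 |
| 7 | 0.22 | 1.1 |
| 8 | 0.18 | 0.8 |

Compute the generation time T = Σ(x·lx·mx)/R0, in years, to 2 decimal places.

3.35

lx·mx: 0, 0, 2.79, 1.664, 0.779, 0.612, 0.476, 0.242, 0.144 → R0 = 6.707
x·lx·mx: 0, 0, 5.58, 4.992, 3.116, 3.06, 2.856, 1.694, 1.152 → Σ = 22.45
T = 22.45 / 6.707 = 3.347249… → 3.35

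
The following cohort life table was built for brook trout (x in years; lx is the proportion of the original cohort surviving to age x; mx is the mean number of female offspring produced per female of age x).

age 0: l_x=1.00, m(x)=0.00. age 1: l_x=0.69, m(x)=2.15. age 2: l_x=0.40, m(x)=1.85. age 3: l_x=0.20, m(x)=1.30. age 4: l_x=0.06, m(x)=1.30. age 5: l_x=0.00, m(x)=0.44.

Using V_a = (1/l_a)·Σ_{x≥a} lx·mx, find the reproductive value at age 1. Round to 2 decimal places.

lx·mx for x ≥ 1: 1.4835, 0.74, 0.26, 0.078, 0 → sum = 2.5615
V_1 = 2.5615 / l_1 = 2.5615 / 0.69 = 3.712319… → 3.71

3.71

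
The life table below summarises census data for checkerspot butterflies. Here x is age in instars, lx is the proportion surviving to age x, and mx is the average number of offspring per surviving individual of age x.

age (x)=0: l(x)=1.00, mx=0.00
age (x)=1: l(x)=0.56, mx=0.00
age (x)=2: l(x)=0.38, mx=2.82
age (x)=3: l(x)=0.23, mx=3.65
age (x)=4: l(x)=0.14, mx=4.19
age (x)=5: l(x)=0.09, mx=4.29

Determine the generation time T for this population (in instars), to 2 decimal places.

lx·mx: 0, 0, 1.0716, 0.8395, 0.5866, 0.3861 → R0 = 2.8838
x·lx·mx: 0, 0, 2.1432, 2.5185, 2.3464, 1.9305 → Σ = 8.9386
T = 8.9386 / 2.8838 = 3.099591… → 3.10

3.10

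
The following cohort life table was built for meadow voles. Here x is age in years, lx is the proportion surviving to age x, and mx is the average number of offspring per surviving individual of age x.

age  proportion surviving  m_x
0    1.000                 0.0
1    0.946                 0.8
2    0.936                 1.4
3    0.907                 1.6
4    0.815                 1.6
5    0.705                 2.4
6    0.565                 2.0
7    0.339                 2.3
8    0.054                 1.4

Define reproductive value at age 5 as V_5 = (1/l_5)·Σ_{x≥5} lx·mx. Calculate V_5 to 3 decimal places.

5.216

lx·mx for x ≥ 5: 1.692, 1.13, 0.7797, 0.0756 → sum = 3.6773
V_5 = 3.6773 / l_5 = 3.6773 / 0.705 = 5.216028… → 5.216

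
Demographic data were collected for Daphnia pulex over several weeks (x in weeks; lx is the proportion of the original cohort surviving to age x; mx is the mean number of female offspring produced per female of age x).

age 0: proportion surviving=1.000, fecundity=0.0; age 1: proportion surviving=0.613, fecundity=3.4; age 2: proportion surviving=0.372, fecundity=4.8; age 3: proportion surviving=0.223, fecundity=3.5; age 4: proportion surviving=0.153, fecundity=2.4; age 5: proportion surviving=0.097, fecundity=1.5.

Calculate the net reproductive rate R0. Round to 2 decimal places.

5.16

lx·mx by age: 0, 2.0842, 1.7856, 0.7805, 0.3672, 0.1455
R0 = Σ lx·mx = 5.163 → 5.16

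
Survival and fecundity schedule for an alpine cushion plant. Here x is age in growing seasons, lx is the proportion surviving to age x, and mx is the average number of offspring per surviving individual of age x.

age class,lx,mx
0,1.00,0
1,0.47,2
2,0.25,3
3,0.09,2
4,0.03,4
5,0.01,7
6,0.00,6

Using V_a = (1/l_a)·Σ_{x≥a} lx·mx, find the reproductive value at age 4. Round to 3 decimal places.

lx·mx for x ≥ 4: 0.12, 0.07, 0 → sum = 0.19
V_4 = 0.19 / l_4 = 0.19 / 0.03 = 6.333333… → 6.333

6.333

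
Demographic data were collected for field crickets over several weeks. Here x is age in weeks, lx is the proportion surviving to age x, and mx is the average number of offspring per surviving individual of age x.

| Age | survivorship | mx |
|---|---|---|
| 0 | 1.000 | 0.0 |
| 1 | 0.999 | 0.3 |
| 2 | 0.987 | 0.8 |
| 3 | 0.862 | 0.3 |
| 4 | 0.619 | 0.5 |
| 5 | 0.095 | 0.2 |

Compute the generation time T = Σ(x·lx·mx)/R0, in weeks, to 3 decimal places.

lx·mx: 0, 0.2997, 0.7896, 0.2586, 0.3095, 0.019 → R0 = 1.6764
x·lx·mx: 0, 0.2997, 1.5792, 0.7758, 1.238, 0.095 → Σ = 3.9877
T = 3.9877 / 1.6764 = 2.378728… → 2.379

2.379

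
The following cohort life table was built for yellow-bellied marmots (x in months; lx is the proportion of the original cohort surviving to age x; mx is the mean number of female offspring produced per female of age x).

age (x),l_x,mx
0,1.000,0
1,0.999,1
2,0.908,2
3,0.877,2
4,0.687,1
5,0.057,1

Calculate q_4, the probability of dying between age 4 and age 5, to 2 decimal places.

q_4 = (l_4 − l_5) / l_4 = (0.687 − 0.057) / 0.687
     = 0.63 / 0.687 = 0.917031… → 0.92

0.92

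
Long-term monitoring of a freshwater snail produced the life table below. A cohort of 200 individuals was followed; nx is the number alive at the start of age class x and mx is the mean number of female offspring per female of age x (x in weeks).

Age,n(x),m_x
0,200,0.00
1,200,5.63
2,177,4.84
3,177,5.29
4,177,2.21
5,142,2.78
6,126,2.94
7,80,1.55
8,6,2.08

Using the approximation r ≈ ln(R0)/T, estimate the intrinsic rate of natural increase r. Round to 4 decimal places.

1.0370

lx = nx/n0 = nx/200: 1, 1, 0.885, 0.885, 0.885, 0.71, 0.63, 0.4, 0.03
R0 = Σ lx·mx = 0 + 5.63 + 4.2834 + 4.68165 + 1.95585 + 1.9738 + 1.8522 + 0.62 + 0.0624 = 21.0593
Σ x·lx·mx = 61.88655; T = 61.88655/21.0593 = 2.93868…
r ≈ ln(R0)/T = ln(21.0593)/2.93868… = 1.036976… → 1.0370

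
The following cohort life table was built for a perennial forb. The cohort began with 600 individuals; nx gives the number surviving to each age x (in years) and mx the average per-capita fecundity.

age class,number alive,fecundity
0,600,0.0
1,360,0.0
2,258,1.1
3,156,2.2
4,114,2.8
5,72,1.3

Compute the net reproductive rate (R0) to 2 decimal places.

lx = nx/n0 = nx/600: 1, 0.6, 0.43, 0.26, 0.19, 0.12
lx·mx by age: 0, 0, 0.473, 0.572, 0.532, 0.156
R0 = Σ lx·mx = 1.733 → 1.73

1.73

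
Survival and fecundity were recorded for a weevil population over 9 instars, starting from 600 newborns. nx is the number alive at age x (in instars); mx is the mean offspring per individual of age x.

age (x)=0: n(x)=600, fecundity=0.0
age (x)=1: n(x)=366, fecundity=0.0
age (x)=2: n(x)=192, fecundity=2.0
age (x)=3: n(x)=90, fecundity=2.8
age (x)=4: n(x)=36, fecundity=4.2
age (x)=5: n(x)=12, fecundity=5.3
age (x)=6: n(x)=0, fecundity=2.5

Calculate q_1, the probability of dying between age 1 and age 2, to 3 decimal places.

0.475

lx = nx/n0 = nx/600: 1, 0.61, 0.32, 0.15, 0.06, 0.02, 0
q_1 = (l_1 − l_2) / l_1 = (0.61 − 0.32) / 0.61
     = 0.29 / 0.61 = 0.47541… → 0.475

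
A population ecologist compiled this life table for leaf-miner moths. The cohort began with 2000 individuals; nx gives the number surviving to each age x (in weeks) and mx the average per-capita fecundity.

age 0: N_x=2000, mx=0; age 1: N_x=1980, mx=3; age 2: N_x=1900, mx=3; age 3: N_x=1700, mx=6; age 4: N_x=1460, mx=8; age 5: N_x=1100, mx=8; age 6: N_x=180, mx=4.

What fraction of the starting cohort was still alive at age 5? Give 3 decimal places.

0.550

l_5 = n_5/n_0 = 1100/2000 = 0.55 → 0.550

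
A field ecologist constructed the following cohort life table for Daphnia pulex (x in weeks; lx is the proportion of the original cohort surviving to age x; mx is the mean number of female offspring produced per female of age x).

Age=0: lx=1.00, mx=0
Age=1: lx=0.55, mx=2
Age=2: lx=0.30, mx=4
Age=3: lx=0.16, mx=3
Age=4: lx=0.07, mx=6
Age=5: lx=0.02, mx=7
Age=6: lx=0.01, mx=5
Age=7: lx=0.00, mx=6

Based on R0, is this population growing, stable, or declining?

growing

R0 = Σ lx·mx = 0 + 1.1 + 1.2 + 0.48 + 0.42 + 0.14 + 0.05 + 0 = 3.39
R0 > 1, so the population is growing.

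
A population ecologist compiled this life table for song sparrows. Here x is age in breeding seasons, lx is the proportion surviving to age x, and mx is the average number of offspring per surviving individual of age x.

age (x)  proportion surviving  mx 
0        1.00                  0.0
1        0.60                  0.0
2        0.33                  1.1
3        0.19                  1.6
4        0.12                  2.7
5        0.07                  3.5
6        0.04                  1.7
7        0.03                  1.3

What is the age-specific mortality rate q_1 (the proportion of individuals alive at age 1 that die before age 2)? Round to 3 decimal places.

q_1 = (l_1 − l_2) / l_1 = (0.6 − 0.33) / 0.6
     = 0.27 / 0.6 = 0.45 → 0.450

0.450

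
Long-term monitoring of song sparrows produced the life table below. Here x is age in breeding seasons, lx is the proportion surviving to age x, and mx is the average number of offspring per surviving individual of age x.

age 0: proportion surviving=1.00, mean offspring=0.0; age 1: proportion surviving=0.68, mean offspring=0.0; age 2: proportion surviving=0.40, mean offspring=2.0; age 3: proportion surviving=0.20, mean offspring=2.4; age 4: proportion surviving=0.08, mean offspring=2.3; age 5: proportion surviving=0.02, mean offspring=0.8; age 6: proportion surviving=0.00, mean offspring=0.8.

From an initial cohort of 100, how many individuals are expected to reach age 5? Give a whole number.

Expected survivors = N0 · l_5 = 100 × 0.02 = 2 → 2

2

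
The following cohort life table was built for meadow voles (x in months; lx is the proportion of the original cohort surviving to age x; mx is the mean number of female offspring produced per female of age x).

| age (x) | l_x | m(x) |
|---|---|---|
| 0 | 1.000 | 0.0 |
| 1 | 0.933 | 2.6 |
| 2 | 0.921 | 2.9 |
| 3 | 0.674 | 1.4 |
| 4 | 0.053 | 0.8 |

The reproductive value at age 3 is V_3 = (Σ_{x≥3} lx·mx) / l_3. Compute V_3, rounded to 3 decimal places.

1.463

lx·mx for x ≥ 3: 0.9436, 0.0424 → sum = 0.986
V_3 = 0.986 / l_3 = 0.986 / 0.674 = 1.462908… → 1.463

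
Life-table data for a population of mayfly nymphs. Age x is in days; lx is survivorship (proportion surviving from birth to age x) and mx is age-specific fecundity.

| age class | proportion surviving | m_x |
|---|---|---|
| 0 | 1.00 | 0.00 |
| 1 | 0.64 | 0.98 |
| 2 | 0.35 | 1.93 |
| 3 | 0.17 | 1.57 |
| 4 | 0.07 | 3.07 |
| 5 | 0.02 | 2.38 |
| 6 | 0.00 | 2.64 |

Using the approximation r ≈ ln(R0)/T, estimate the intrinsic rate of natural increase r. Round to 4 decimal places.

0.2862

R0 = Σ lx·mx = 0 + 0.6272 + 0.6755 + 0.2669 + 0.2149 + 0.0476 + 0 = 1.8321
Σ x·lx·mx = 3.8765; T = 3.8765/1.8321 = 2.11588…
r ≈ ln(R0)/T = ln(1.8321)/2.11588… = 0.286152… → 0.2862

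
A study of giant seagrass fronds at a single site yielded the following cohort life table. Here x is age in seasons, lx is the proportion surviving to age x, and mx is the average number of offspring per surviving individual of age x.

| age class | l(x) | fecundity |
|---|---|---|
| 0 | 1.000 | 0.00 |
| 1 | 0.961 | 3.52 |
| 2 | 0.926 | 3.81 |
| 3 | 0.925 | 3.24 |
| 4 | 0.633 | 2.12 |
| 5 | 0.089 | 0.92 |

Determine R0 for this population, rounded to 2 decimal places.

lx·mx by age: 0, 3.38272, 3.52806, 2.997, 1.34196, 0.08188
R0 = Σ lx·mx = 11.33162 → 11.33

11.33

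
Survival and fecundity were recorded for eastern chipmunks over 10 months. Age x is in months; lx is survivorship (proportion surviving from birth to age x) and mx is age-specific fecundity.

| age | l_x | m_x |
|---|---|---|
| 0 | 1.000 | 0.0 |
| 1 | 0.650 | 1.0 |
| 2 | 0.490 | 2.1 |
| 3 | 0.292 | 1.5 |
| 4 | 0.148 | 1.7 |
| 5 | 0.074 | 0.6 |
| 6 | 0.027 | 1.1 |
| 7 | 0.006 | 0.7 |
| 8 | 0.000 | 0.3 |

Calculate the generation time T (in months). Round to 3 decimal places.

lx·mx: 0, 0.65, 1.029, 0.438, 0.2516, 0.0444, 0.0297, 0.0042, 0 → R0 = 2.4469
x·lx·mx: 0, 0.65, 2.058, 1.314, 1.0064, 0.222, 0.1782, 0.0294, 0 → Σ = 5.458
T = 5.458 / 2.4469 = 2.230577… → 2.231

2.231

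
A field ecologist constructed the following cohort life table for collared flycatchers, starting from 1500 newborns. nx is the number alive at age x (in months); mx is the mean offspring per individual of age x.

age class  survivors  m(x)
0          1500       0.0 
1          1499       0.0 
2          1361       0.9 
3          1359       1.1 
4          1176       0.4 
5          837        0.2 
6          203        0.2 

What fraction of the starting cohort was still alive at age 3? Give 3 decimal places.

l_3 = n_3/n_0 = 1359/1500 = 0.906 → 0.906

0.906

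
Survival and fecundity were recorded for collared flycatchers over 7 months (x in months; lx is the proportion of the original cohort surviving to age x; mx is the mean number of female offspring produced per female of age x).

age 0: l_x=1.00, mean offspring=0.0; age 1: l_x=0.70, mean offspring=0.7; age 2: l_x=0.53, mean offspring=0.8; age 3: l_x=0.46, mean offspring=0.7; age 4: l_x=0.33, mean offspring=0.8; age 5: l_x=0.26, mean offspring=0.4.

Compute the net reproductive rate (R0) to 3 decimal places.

lx·mx by age: 0, 0.49, 0.424, 0.322, 0.264, 0.104
R0 = Σ lx·mx = 1.604 → 1.604

1.604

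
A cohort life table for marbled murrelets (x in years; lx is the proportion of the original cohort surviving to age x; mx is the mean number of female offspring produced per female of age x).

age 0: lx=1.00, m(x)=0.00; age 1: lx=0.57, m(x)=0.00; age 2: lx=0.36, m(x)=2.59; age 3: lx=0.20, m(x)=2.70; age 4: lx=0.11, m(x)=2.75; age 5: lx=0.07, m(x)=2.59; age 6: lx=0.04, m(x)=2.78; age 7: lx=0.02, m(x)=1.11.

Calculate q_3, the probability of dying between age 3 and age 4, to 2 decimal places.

q_3 = (l_3 − l_4) / l_3 = (0.2 − 0.11) / 0.2
     = 0.09 / 0.2 = 0.45 → 0.45

0.45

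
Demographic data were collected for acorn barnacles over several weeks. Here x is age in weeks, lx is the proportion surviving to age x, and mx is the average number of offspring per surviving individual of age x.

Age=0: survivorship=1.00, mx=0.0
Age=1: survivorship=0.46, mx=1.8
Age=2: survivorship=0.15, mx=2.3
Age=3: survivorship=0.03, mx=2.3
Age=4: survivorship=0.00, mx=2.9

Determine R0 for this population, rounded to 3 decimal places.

lx·mx by age: 0, 0.828, 0.345, 0.069, 0
R0 = Σ lx·mx = 1.242 → 1.242

1.242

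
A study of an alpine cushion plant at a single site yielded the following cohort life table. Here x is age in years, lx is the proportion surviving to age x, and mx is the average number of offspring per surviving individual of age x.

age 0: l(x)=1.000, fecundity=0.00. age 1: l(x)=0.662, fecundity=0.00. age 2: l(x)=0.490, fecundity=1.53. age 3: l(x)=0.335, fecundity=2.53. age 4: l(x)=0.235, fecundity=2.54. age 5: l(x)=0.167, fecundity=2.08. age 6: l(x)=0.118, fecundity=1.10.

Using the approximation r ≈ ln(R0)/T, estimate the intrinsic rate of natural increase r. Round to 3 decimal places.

0.293

R0 = Σ lx·mx = 0 + 0 + 0.7497 + 0.84755 + 0.5969 + 0.34736 + 0.1298 = 2.67131
Σ x·lx·mx = 8.94525; T = 8.94525/2.67131 = 3.34864…
r ≈ ln(R0)/T = ln(2.67131)/3.34864… = 0.29342… → 0.293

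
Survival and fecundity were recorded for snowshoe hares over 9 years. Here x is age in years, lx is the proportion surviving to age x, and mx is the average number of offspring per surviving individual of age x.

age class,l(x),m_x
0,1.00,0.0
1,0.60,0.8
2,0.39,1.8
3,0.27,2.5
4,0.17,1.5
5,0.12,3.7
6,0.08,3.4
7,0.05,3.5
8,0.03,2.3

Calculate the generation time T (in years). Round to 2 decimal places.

3.44

lx·mx: 0, 0.48, 0.702, 0.675, 0.255, 0.444, 0.272, 0.175, 0.069 → R0 = 3.072
x·lx·mx: 0, 0.48, 1.404, 2.025, 1.02, 2.22, 1.632, 1.225, 0.552 → Σ = 10.558
T = 10.558 / 3.072 = 3.436849… → 3.44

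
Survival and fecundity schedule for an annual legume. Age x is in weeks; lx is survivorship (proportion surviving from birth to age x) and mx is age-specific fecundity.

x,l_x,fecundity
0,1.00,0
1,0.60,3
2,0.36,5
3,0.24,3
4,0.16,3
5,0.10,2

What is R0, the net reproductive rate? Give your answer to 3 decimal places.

lx·mx by age: 0, 1.8, 1.8, 0.72, 0.48, 0.2
R0 = Σ lx·mx = 5 → 5.000

5.000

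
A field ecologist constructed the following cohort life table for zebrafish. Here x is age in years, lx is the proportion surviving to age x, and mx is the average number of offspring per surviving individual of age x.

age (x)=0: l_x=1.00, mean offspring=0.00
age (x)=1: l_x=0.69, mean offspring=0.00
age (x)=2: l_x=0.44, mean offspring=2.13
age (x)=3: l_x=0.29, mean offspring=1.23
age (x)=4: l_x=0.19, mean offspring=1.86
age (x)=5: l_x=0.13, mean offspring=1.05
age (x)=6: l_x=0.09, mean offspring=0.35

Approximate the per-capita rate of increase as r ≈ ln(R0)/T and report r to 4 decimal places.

0.2070

R0 = Σ lx·mx = 0 + 0 + 0.9372 + 0.3567 + 0.3534 + 0.1365 + 0.0315 = 1.8153
Σ x·lx·mx = 5.2296; T = 5.2296/1.8153 = 2.88085…
r ≈ ln(R0)/T = ln(1.8153)/2.88085… = 0.206971… → 0.2070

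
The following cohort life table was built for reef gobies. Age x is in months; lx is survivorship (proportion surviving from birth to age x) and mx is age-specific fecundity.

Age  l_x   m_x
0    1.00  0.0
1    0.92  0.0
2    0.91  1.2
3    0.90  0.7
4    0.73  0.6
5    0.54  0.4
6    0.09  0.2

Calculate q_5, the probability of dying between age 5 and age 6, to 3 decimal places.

0.833

q_5 = (l_5 − l_6) / l_5 = (0.54 − 0.09) / 0.54
     = 0.45 / 0.54 = 0.833333… → 0.833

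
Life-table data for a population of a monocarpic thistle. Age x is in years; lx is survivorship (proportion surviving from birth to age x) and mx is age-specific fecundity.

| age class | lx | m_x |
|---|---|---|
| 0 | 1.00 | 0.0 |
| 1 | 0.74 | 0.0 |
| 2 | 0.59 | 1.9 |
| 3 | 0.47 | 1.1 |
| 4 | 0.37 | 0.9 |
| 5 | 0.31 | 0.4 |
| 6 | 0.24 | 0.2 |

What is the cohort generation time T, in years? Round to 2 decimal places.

2.82

lx·mx: 0, 0, 1.121, 0.517, 0.333, 0.124, 0.048 → R0 = 2.143
x·lx·mx: 0, 0, 2.242, 1.551, 1.332, 0.62, 0.288 → Σ = 6.033
T = 6.033 / 2.143 = 2.815212… → 2.82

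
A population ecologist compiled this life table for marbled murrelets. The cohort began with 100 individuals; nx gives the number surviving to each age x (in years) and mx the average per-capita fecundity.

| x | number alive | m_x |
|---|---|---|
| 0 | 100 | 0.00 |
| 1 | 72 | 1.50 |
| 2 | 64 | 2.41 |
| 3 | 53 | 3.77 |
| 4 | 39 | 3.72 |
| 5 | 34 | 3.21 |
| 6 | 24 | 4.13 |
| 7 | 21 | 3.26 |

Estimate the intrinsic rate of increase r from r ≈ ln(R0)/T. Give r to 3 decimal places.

lx = nx/n0 = nx/100: 1, 0.72, 0.64, 0.53, 0.39, 0.34, 0.24, 0.21
R0 = Σ lx·mx = 0 + 1.08 + 1.5424 + 1.9981 + 1.4508 + 1.0914 + 0.9912 + 0.6846 = 8.8385
Σ x·lx·mx = 32.1587; T = 32.1587/8.8385 = 3.63848…
r ≈ ln(R0)/T = ln(8.8385)/3.63848… = 0.59891… → 0.599

0.599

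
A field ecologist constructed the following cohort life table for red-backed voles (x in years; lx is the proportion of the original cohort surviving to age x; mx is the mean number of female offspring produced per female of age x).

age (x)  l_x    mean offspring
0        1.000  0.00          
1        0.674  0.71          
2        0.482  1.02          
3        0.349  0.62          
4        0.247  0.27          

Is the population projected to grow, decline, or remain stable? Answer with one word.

growing

R0 = Σ lx·mx = 0 + 0.47854 + 0.49164 + 0.21638 + 0.06669 = 1.25325
R0 > 1, so the population is growing.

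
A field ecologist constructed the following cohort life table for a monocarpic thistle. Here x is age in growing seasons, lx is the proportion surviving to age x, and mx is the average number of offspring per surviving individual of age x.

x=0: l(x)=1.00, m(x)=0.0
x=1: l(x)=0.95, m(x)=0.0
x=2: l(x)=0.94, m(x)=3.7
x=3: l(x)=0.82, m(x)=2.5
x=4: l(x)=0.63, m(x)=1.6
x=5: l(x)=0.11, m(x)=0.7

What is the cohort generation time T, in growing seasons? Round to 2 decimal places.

2.65

lx·mx: 0, 0, 3.478, 2.05, 1.008, 0.077 → R0 = 6.613
x·lx·mx: 0, 0, 6.956, 6.15, 4.032, 0.385 → Σ = 17.523
T = 17.523 / 6.613 = 2.649781… → 2.65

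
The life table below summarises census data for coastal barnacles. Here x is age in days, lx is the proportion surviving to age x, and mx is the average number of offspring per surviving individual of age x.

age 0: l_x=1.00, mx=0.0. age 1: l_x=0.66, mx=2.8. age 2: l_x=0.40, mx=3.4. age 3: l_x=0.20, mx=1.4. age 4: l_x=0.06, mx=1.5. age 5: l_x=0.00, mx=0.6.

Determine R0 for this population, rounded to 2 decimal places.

3.58

lx·mx by age: 0, 1.848, 1.36, 0.28, 0.09, 0
R0 = Σ lx·mx = 3.578 → 3.58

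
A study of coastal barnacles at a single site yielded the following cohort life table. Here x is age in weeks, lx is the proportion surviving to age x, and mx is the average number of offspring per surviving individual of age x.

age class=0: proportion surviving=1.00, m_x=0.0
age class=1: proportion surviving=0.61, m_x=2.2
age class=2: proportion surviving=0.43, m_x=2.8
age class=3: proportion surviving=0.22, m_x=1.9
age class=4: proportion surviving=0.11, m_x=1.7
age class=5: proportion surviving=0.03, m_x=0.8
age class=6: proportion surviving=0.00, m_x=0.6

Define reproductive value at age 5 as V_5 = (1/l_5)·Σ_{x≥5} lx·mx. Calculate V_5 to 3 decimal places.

lx·mx for x ≥ 5: 0.024, 0 → sum = 0.024
V_5 = 0.024 / l_5 = 0.024 / 0.03 = 0.8 → 0.800

0.800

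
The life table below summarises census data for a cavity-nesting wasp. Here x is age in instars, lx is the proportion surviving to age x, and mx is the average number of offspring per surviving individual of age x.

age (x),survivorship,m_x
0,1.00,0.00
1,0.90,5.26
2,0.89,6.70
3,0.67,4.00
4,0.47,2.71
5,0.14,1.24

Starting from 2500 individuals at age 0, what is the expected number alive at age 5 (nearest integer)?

Expected survivors = N0 · l_5 = 2500 × 0.14 = 350 → 350

350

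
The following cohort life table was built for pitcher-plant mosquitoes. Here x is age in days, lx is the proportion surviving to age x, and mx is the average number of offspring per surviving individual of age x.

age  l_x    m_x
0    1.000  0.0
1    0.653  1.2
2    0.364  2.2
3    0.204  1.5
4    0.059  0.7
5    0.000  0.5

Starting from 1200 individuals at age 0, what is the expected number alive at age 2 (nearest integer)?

437

Expected survivors = N0 · l_2 = 1200 × 0.364 = 436.8 → 437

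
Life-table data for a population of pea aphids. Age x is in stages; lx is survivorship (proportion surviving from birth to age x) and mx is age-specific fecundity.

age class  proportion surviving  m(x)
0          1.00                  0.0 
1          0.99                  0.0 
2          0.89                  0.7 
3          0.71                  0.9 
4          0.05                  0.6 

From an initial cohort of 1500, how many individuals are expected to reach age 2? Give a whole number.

Expected survivors = N0 · l_2 = 1500 × 0.89 = 1335 → 1335

1335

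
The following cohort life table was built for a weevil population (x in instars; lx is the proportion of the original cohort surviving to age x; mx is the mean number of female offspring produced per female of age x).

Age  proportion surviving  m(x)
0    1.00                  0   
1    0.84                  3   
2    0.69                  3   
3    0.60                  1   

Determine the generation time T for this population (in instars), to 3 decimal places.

lx·mx: 0, 2.52, 2.07, 0.6 → R0 = 5.19
x·lx·mx: 0, 2.52, 4.14, 1.8 → Σ = 8.46
T = 8.46 / 5.19 = 1.630058… → 1.630

1.630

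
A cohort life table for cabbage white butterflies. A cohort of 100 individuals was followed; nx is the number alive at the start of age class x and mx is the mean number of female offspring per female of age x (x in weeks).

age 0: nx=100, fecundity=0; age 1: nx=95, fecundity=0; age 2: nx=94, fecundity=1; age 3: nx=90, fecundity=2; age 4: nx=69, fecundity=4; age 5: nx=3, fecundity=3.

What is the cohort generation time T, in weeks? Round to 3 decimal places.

lx = nx/n0 = nx/100: 1, 0.95, 0.94, 0.9, 0.69, 0.03
lx·mx: 0, 0, 0.94, 1.8, 2.76, 0.09 → R0 = 5.59
x·lx·mx: 0, 0, 1.88, 5.4, 11.04, 0.45 → Σ = 18.77
T = 18.77 / 5.59 = 3.357782… → 3.358

3.358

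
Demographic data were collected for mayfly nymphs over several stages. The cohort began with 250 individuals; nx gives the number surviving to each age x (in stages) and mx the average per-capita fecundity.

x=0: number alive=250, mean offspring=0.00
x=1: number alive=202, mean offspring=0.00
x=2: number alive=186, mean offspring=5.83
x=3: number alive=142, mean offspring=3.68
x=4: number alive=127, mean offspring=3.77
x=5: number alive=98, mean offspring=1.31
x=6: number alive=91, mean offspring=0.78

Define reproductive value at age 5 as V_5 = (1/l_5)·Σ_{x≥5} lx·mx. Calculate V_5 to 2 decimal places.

2.03

lx = nx/n0 = nx/250: 1, 0.808, 0.744, 0.568, 0.508, 0.392, 0.364
lx·mx for x ≥ 5: 0.51352, 0.28392 → sum = 0.79744
V_5 = 0.79744 / l_5 = 0.79744 / 0.392 = 2.034286… → 2.03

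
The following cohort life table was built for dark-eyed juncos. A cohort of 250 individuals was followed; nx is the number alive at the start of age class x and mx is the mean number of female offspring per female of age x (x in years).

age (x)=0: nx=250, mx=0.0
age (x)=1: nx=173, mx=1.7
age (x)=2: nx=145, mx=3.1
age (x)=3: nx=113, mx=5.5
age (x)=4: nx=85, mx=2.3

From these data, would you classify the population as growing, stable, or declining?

growing

lx = nx/n0 = nx/250: 1, 0.692, 0.58, 0.452, 0.34
R0 = Σ lx·mx = 0 + 1.1764 + 1.798 + 2.486 + 0.782 = 6.2424
R0 > 1, so the population is growing.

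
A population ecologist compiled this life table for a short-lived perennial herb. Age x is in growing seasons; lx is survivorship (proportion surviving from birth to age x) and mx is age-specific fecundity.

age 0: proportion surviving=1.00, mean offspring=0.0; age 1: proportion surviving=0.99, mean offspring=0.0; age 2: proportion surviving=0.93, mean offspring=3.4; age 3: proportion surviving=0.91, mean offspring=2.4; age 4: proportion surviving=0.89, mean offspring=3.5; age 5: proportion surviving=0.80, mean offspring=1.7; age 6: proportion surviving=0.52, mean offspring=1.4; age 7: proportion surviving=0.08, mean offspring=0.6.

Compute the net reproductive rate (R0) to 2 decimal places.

10.60

lx·mx by age: 0, 0, 3.162, 2.184, 3.115, 1.36, 0.728, 0.048
R0 = Σ lx·mx = 10.597 → 10.60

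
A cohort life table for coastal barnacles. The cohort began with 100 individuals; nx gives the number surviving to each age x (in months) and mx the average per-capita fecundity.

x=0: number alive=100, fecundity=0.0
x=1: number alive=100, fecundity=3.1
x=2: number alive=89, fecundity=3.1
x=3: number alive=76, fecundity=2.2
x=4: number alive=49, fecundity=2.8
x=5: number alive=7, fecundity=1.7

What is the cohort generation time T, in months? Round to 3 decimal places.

2.185

lx = nx/n0 = nx/100: 1, 1, 0.89, 0.76, 0.49, 0.07
lx·mx: 0, 3.1, 2.759, 1.672, 1.372, 0.119 → R0 = 9.022
x·lx·mx: 0, 3.1, 5.518, 5.016, 5.488, 0.595 → Σ = 19.717
T = 19.717 / 9.022 = 2.185436… → 2.185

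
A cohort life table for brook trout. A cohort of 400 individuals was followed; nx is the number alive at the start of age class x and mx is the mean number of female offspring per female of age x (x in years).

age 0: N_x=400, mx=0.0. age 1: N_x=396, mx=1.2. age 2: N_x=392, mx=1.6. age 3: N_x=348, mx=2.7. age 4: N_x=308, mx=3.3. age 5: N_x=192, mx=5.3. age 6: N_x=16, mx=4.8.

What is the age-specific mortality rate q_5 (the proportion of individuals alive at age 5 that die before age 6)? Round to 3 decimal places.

0.917

lx = nx/n0 = nx/400: 1, 0.99, 0.98, 0.87, 0.77, 0.48, 0.04
q_5 = (l_5 − l_6) / l_5 = (0.48 − 0.04) / 0.48
     = 0.44 / 0.48 = 0.916667… → 0.917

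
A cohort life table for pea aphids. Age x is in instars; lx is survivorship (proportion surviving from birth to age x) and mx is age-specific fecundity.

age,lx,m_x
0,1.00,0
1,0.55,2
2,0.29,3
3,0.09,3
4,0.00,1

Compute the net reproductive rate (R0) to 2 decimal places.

lx·mx by age: 0, 1.1, 0.87, 0.27, 0
R0 = Σ lx·mx = 2.24 → 2.24

2.24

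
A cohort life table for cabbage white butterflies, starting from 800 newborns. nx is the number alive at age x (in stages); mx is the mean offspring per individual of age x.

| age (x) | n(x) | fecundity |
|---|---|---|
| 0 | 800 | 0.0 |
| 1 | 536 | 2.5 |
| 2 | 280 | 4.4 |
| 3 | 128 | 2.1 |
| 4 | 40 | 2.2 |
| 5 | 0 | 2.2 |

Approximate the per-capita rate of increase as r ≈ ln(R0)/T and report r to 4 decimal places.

0.7659

lx = nx/n0 = nx/800: 1, 0.67, 0.35, 0.16, 0.05, 0
R0 = Σ lx·mx = 0 + 1.675 + 1.54 + 0.336 + 0.11 + 0 = 3.661
Σ x·lx·mx = 6.203; T = 6.203/3.661 = 1.69435…
r ≈ ln(R0)/T = ln(3.661)/1.69435… = 0.765922… → 0.7659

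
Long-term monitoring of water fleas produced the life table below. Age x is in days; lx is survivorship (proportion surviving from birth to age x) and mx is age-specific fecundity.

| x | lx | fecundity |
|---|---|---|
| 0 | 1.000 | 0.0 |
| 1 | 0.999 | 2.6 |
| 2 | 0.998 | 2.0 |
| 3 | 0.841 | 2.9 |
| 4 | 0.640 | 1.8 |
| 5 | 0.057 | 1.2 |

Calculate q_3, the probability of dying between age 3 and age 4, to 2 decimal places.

q_3 = (l_3 − l_4) / l_3 = (0.841 − 0.64) / 0.841
     = 0.201 / 0.841 = 0.239001… → 0.24

0.24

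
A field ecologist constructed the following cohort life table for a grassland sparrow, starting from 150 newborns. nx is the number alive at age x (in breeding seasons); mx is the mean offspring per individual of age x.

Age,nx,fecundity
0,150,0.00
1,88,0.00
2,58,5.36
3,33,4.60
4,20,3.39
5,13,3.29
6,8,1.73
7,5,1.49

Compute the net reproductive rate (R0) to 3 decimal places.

lx = nx/n0 = nx/150: 1, 0.58667…, 0.38667…, 0.22, 0.13333…, 0.08667…, 0.05333…, 0.03333…
lx·mx by age: 0, 0, 2.072533…, 1.012, 0.452…, 0.285133…, 0.092267…, 0.049667…
R0 = Σ lx·mx = 3.9636… → 3.964

3.964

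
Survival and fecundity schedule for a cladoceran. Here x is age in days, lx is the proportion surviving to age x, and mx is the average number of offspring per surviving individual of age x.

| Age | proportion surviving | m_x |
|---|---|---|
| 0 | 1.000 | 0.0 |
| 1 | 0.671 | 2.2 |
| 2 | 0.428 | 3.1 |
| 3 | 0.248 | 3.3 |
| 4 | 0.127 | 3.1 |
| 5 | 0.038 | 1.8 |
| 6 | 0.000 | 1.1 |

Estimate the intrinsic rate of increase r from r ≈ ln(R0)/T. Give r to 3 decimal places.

0.676

R0 = Σ lx·mx = 0 + 1.4762 + 1.3268 + 0.8184 + 0.3937 + 0.0684 + 0 = 4.0835
Σ x·lx·mx = 8.5018; T = 8.5018/4.0835 = 2.08199…
r ≈ ln(R0)/T = ln(4.0835)/2.08199… = 0.67577… → 0.676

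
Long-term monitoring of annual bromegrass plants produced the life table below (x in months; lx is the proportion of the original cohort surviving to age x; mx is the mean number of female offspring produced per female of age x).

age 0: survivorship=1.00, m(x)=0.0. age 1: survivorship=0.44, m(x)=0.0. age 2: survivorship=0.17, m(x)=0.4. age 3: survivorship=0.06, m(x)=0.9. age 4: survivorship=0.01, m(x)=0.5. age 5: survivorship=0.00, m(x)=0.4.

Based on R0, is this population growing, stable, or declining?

declining

R0 = Σ lx·mx = 0 + 0 + 0.068 + 0.054 + 0.005 + 0 = 0.127
R0 < 1, so the population is declining.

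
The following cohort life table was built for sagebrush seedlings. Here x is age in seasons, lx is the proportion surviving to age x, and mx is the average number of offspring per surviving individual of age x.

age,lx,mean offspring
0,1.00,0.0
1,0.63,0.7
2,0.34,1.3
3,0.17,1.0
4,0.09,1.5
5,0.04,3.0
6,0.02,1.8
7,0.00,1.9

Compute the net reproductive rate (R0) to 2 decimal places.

lx·mx by age: 0, 0.441, 0.442, 0.17, 0.135, 0.12, 0.036, 0
R0 = Σ lx·mx = 1.344 → 1.34

1.34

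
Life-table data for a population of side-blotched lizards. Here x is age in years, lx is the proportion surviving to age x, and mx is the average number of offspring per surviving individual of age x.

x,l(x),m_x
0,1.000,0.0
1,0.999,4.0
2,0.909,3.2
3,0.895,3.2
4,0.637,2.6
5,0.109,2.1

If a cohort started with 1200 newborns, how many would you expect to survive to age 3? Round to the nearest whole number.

Expected survivors = N0 · l_3 = 1200 × 0.895 = 1074 → 1074

1074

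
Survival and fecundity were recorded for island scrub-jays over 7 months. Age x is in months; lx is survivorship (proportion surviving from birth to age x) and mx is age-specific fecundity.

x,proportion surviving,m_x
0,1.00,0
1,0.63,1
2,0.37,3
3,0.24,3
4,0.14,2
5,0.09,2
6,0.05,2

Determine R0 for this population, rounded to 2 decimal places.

lx·mx by age: 0, 0.63, 1.11, 0.72, 0.28, 0.18, 0.1
R0 = Σ lx·mx = 3.02 → 3.02

3.02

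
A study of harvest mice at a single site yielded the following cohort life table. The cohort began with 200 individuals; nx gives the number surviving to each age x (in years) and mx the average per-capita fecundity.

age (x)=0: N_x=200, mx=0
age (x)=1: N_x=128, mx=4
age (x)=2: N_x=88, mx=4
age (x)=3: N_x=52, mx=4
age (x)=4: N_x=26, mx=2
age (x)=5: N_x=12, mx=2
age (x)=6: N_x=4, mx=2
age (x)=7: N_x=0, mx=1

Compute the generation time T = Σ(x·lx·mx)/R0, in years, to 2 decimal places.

1.92

lx = nx/n0 = nx/200: 1, 0.64, 0.44, 0.26, 0.13, 0.06, 0.02, 0
lx·mx: 0, 2.56, 1.76, 1.04, 0.26, 0.12, 0.04, 0 → R0 = 5.78
x·lx·mx: 0, 2.56, 3.52, 3.12, 1.04, 0.6, 0.24, 0 → Σ = 11.08
T = 11.08 / 5.78 = 1.916955… → 1.92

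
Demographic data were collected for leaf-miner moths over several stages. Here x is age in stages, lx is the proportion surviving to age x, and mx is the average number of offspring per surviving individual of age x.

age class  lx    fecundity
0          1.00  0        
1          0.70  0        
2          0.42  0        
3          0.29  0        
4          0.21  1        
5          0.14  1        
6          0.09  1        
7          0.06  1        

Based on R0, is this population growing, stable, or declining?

declining

R0 = Σ lx·mx = 0 + 0 + 0 + 0 + 0.21 + 0.14 + 0.09 + 0.06 = 0.5
R0 < 1, so the population is declining.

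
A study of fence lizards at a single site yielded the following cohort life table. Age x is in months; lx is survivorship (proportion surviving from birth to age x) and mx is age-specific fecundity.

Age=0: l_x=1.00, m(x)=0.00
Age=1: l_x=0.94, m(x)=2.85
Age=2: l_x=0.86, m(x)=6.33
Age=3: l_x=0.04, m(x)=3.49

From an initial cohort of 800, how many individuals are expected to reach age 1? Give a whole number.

752

Expected survivors = N0 · l_1 = 800 × 0.94 = 752 → 752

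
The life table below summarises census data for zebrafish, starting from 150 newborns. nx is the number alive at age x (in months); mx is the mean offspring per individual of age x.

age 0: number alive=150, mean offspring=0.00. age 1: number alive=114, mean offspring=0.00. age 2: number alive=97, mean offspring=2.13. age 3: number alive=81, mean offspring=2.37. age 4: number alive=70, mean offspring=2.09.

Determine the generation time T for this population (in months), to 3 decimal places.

lx = nx/n0 = nx/150: 1, 0.76, 0.64667…, 0.54, 0.46667…
lx·mx: 0, 0, 1.3774…, 1.2798, 0.975333… → R0 = 3.632533…
x·lx·mx: 0, 0, 2.7548…, 3.8394, 3.901333… → Σ = 10.495533…
T = 10.495533… / 3.632533… = 2.889315… → 2.889

2.889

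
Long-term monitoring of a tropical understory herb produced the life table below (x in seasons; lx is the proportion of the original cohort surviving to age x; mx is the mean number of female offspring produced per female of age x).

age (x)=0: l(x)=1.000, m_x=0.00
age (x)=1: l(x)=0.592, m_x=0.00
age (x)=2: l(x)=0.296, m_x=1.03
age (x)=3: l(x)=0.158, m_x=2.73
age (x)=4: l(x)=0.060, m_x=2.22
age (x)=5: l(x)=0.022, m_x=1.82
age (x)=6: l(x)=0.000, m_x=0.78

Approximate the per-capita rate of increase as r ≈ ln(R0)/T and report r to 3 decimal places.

-0.033

R0 = Σ lx·mx = 0 + 0 + 0.30488 + 0.43134 + 0.1332 + 0.04004 + 0 = 0.90946
Σ x·lx·mx = 2.63678; T = 2.63678/0.90946 = 2.89928…
r ≈ ln(R0)/T = ln(0.90946)/2.89928… = -0.03273… → -0.033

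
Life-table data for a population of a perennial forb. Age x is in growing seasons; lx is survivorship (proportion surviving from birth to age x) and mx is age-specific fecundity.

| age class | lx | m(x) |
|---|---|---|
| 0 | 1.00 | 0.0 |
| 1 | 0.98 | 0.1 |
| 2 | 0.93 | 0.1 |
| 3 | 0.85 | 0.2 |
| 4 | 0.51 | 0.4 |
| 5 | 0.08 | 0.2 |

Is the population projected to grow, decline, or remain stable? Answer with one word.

declining

R0 = Σ lx·mx = 0 + 0.098 + 0.093 + 0.17 + 0.204 + 0.016 = 0.581
R0 < 1, so the population is declining.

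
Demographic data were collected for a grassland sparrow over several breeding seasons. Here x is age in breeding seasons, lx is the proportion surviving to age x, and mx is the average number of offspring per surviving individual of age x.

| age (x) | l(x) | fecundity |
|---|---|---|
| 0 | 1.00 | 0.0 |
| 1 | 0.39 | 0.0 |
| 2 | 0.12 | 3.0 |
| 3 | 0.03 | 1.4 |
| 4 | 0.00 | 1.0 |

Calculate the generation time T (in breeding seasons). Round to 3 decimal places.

lx·mx: 0, 0, 0.36, 0.042, 0 → R0 = 0.402
x·lx·mx: 0, 0, 0.72, 0.126, 0 → Σ = 0.846
T = 0.846 / 0.402 = 2.104478… → 2.104

2.104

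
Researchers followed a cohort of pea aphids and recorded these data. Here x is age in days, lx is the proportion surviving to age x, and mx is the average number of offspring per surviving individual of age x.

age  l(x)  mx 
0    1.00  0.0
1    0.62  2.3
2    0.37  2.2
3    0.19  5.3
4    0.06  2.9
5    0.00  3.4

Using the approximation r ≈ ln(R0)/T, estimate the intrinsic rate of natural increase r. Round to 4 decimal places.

R0 = Σ lx·mx = 0 + 1.426 + 0.814 + 1.007 + 0.174 + 0 = 3.421
Σ x·lx·mx = 6.771; T = 6.771/3.421 = 1.97925…
r ≈ ln(R0)/T = ln(3.421)/1.97925… = 0.621415… → 0.6214

0.6214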